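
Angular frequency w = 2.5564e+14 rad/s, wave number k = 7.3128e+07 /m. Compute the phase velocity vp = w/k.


vp = w / k
= 2.5564e+14 / 7.3128e+07
= 3.4958e+06 m/s

3.4958e+06


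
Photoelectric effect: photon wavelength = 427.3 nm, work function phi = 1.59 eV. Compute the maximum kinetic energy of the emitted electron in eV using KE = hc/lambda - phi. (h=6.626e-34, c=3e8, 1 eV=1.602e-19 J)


E_photon = hc / lambda
= (6.626e-34)(3e8) / (427.3e-9)
= 4.6520e-19 J
= 2.9039 eV
KE = E_photon - phi
= 2.9039 - 1.59
= 1.3139 eV

1.3139


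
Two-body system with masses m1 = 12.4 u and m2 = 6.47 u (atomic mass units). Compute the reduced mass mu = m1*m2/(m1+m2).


mu = m1 * m2 / (m1 + m2)
= 12.4 * 6.47 / (12.4 + 6.47)
= 80.228 / 18.87
= 4.2516 u

4.2516


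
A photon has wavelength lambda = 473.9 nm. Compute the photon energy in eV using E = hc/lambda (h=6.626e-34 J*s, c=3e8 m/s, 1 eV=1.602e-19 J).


E = hc / lambda
= (6.626e-34)(3e8) / (473.9e-9)
= 1.9878e-25 / 4.7390e-07
= 4.1946e-19 J
Converting to eV: 4.1946e-19 / 1.602e-19
= 2.6183 eV

2.6183


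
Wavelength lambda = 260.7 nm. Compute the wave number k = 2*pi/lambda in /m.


k = 2 * pi / lambda
= 6.2832 / (260.7e-9)
= 6.2832 / 2.6070e-07
= 2.4101e+07 /m

2.4101e+07


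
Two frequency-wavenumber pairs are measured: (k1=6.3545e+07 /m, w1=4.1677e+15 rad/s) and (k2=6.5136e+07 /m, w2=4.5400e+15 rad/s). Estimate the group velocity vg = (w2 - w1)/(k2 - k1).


vg = (w2 - w1) / (k2 - k1)
= (4.5400e+15 - 4.1677e+15) / (6.5136e+07 - 6.3545e+07)
= 3.7230e+14 / 1.5910e+06
= 2.3400e+08 m/s

2.3400e+08


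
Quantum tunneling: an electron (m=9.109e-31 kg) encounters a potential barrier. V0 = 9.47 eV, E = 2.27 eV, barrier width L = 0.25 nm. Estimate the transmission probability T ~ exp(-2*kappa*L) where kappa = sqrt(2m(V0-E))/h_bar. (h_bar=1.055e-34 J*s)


V0 - E = 7.2 eV = 1.1534e-18 J
kappa = sqrt(2 * m * (V0-E)) / h_bar
= sqrt(2 * 9.109e-31 * 1.1534e-18) / 1.055e-34
= 1.3740e+10 /m
2*kappa*L = 2 * 1.3740e+10 * 0.25e-9
= 6.8701
T = exp(-6.8701) = 1.038335e-03

1.038335e-03


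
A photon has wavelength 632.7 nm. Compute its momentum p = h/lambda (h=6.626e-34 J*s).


p = h / lambda
= 6.626e-34 / (632.7e-9)
= 6.626e-34 / 6.3270e-07
= 1.0473e-27 kg*m/s

1.0473e-27


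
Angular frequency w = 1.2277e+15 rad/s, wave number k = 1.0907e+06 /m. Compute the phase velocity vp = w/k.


vp = w / k
= 1.2277e+15 / 1.0907e+06
= 1.1256e+09 m/s

1.1256e+09


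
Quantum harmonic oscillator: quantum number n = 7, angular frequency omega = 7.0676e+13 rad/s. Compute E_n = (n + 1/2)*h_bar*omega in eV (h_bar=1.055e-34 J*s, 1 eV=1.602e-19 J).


E = (n + 1/2) * h_bar * omega
= (7 + 0.5) * 1.055e-34 * 7.0676e+13
= 7.5 * 7.4563e-21
= 5.5922e-20 J
= 0.3491 eV

0.3491


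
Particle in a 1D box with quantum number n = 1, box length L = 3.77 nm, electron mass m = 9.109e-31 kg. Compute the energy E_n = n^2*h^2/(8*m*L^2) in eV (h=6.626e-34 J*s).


E = n^2 * h^2 / (8 * m * L^2)
= 1^2 * (6.626e-34)^2 / (8 * 9.109e-31 * (3.77e-9)^2)
= 1 * 4.3904e-67 / (8 * 9.109e-31 * 1.4213e-17)
= 4.2390e-21 J
= 0.0265 eV

0.0265


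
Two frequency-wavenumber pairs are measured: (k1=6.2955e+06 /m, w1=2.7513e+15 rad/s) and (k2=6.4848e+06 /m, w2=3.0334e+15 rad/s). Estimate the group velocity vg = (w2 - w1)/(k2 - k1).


vg = (w2 - w1) / (k2 - k1)
= (3.0334e+15 - 2.7513e+15) / (6.4848e+06 - 6.2955e+06)
= 2.8210e+14 / 1.8930e+05
= 1.4902e+09 m/s

1.4902e+09


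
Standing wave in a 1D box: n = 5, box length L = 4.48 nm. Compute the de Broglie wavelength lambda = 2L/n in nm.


lambda = 2L / n
= 2 * 4.48 / 5
= 8.96 / 5
= 1.792 nm

1.792


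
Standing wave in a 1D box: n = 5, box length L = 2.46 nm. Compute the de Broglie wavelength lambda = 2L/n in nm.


lambda = 2L / n
= 2 * 2.46 / 5
= 4.92 / 5
= 0.984 nm

0.984


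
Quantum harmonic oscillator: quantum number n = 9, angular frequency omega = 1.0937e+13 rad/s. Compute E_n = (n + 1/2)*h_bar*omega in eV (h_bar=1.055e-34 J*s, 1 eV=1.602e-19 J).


E = (n + 1/2) * h_bar * omega
= (9 + 0.5) * 1.055e-34 * 1.0937e+13
= 9.5 * 1.1539e-21
= 1.0962e-20 J
= 0.0684 eV

0.0684


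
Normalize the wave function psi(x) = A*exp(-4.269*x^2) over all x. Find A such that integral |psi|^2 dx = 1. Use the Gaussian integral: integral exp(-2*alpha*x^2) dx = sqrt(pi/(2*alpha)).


integral |psi|^2 dx = A^2 * sqrt(pi/(2*alpha)) = 1
A^2 = sqrt(2*alpha/pi)
= sqrt(2 * 4.269 / pi)
= 1.648554
A = sqrt(1.648554)
= 1.284

1.284


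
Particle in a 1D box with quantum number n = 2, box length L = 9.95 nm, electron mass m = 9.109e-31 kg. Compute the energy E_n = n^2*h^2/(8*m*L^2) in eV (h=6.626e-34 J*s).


E = n^2 * h^2 / (8 * m * L^2)
= 2^2 * (6.626e-34)^2 / (8 * 9.109e-31 * (9.95e-9)^2)
= 4 * 4.3904e-67 / (8 * 9.109e-31 * 9.9002e-17)
= 2.4342e-21 J
= 0.0152 eV

0.0152


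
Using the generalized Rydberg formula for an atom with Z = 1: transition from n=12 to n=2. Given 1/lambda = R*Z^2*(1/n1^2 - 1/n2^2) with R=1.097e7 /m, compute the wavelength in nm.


1/lambda = R * Z^2 * (1/n1^2 - 1/n2^2)
= 1.097e7 * 1^2 * (1/2^2 - 1/12^2)
= 1.097e7 * 1 * (0.25 - 0.006944)
= 2.6663e+06 /m
lambda = 1 / 2.6663e+06
= 375.0488 nm

375.0488


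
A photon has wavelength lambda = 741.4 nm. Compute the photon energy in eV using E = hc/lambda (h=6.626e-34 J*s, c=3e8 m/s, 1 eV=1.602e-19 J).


E = hc / lambda
= (6.626e-34)(3e8) / (741.4e-9)
= 1.9878e-25 / 7.4140e-07
= 2.6811e-19 J
Converting to eV: 2.6811e-19 / 1.602e-19
= 1.6736 eV

1.6736


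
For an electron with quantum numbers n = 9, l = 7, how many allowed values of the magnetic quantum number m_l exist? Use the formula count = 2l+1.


m_l ranges from -l to +l in integer steps
So m_l goes from -7 to +7
Count = 2l + 1 = 2*7 + 1
= 15

15


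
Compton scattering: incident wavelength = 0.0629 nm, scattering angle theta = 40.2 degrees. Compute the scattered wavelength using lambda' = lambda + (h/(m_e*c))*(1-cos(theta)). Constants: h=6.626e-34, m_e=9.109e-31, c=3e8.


Compton wavelength: h/(m_e*c) = 2.4247e-12 m
d_lambda = 2.4247e-12 * (1 - cos(40.2 deg))
= 2.4247e-12 * 0.236204
= 5.7273e-13 m = 0.000573 nm
lambda' = 0.0629 + 0.000573
= 0.063473 nm

0.063473


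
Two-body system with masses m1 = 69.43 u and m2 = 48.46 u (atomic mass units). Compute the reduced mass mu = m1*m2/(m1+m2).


mu = m1 * m2 / (m1 + m2)
= 69.43 * 48.46 / (69.43 + 48.46)
= 3364.5778 / 117.89
= 28.54 u

28.54


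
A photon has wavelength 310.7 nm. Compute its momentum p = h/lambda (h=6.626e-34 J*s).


p = h / lambda
= 6.626e-34 / (310.7e-9)
= 6.626e-34 / 3.1070e-07
= 2.1326e-27 kg*m/s

2.1326e-27


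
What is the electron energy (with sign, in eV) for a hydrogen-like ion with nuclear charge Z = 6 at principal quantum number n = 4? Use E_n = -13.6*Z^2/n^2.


E_n = -13.6 * Z^2 / n^2
= -13.6 * 6^2 / 4^2
= -13.6 * 36 / 16
= -30.6 eV

-30.6


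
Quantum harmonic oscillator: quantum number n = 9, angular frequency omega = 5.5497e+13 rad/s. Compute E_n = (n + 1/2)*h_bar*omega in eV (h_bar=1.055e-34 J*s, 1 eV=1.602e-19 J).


E = (n + 1/2) * h_bar * omega
= (9 + 0.5) * 1.055e-34 * 5.5497e+13
= 9.5 * 5.8549e-21
= 5.5622e-20 J
= 0.3472 eV

0.3472


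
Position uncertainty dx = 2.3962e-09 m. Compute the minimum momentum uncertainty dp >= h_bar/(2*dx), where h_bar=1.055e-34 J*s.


dp = h_bar / (2 * dx)
= 1.055e-34 / (2 * 2.3962e-09)
= 1.055e-34 / 4.7924e-09
= 2.2014e-26 kg*m/s

2.2014e-26


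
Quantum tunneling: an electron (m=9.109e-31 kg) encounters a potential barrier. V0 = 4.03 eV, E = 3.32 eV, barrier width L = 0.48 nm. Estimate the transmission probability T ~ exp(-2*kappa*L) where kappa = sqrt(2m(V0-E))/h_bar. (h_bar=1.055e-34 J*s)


V0 - E = 0.71 eV = 1.1374e-19 J
kappa = sqrt(2 * m * (V0-E)) / h_bar
= sqrt(2 * 9.109e-31 * 1.1374e-19) / 1.055e-34
= 4.3148e+09 /m
2*kappa*L = 2 * 4.3148e+09 * 0.48e-9
= 4.1422
T = exp(-4.1422) = 1.588809e-02

1.588809e-02


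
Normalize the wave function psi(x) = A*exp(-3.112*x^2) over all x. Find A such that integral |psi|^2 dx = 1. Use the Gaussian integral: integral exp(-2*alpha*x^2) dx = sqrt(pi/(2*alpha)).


integral |psi|^2 dx = A^2 * sqrt(pi/(2*alpha)) = 1
A^2 = sqrt(2*alpha/pi)
= sqrt(2 * 3.112 / pi)
= 1.407537
A = sqrt(1.407537)
= 1.1864

1.1864


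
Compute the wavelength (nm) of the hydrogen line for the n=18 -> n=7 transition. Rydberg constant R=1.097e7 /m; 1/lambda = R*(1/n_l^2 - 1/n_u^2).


1/lambda = R * (1/n_l^2 - 1/n_u^2)
= 1.097e7 * (1/7^2 - 1/18^2)
= 1.097e7 * (0.020408 - 0.003086)
= 1.097e7 * 0.017322
= 1.9002e+05 /m
lambda = 1 / 1.9002e+05 = 5262.6171 nm

5262.6171


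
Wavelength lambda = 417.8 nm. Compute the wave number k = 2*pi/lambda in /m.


k = 2 * pi / lambda
= 6.2832 / (417.8e-9)
= 6.2832 / 4.1780e-07
= 1.5039e+07 /m

1.5039e+07


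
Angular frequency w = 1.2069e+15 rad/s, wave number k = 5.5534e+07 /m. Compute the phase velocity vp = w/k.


vp = w / k
= 1.2069e+15 / 5.5534e+07
= 2.1733e+07 m/s

2.1733e+07


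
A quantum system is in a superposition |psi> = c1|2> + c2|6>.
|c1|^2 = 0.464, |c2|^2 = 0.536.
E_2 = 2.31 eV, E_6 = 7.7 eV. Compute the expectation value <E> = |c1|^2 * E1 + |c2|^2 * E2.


<E> = |c1|^2 * E1 + |c2|^2 * E2
= 0.464 * 2.31 + 0.536 * 7.7
= 1.0718 + 4.1272
= 5.199 eV

5.199


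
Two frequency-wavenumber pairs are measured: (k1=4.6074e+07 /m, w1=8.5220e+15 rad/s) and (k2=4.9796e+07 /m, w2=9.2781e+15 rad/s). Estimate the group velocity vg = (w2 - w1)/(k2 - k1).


vg = (w2 - w1) / (k2 - k1)
= (9.2781e+15 - 8.5220e+15) / (4.9796e+07 - 4.6074e+07)
= 7.5610e+14 / 3.7220e+06
= 2.0314e+08 m/s

2.0314e+08


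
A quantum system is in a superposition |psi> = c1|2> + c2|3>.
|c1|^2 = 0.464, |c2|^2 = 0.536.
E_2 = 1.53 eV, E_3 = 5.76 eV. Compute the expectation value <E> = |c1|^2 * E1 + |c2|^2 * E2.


<E> = |c1|^2 * E1 + |c2|^2 * E2
= 0.464 * 1.53 + 0.536 * 5.76
= 0.7099 + 3.0874
= 3.7973 eV

3.7973


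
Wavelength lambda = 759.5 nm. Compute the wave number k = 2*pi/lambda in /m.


k = 2 * pi / lambda
= 6.2832 / (759.5e-9)
= 6.2832 / 7.5950e-07
= 8.2728e+06 /m

8.2728e+06


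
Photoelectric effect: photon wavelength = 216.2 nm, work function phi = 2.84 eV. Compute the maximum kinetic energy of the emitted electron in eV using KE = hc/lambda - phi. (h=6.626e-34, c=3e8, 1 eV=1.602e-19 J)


E_photon = hc / lambda
= (6.626e-34)(3e8) / (216.2e-9)
= 9.1943e-19 J
= 5.7392 eV
KE = E_photon - phi
= 5.7392 - 2.84
= 2.8992 eV

2.8992


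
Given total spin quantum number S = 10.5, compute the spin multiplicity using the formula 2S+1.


Spin multiplicity = 2S + 1
= 2 * 10.5 + 1
= 21.0 + 1
= 22

22


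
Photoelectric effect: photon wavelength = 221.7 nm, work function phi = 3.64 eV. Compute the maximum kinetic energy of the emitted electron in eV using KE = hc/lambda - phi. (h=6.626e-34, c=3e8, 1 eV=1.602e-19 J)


E_photon = hc / lambda
= (6.626e-34)(3e8) / (221.7e-9)
= 8.9662e-19 J
= 5.5969 eV
KE = E_photon - phi
= 5.5969 - 3.64
= 1.9569 eV

1.9569


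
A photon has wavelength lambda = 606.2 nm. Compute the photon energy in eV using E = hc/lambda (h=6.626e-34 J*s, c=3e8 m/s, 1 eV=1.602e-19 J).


E = hc / lambda
= (6.626e-34)(3e8) / (606.2e-9)
= 1.9878e-25 / 6.0620e-07
= 3.2791e-19 J
Converting to eV: 3.2791e-19 / 1.602e-19
= 2.0469 eV

2.0469


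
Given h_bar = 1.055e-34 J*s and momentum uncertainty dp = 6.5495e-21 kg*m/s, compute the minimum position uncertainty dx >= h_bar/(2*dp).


dx = h_bar / (2 * dp)
= 1.055e-34 / (2 * 6.5495e-21)
= 1.055e-34 / 1.3099e-20
= 8.0540e-15 m

8.0540e-15


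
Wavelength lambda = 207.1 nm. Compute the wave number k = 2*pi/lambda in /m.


k = 2 * pi / lambda
= 6.2832 / (207.1e-9)
= 6.2832 / 2.0710e-07
= 3.0339e+07 /m

3.0339e+07


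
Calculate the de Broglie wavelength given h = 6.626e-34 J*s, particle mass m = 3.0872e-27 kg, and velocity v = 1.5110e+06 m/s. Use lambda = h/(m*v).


lambda = h / (m * v)
= 6.626e-34 / (3.0872e-27 * 1.5110e+06)
= 6.626e-34 / 4.6648e-21
= 1.4204e-13 m

1.4204e-13


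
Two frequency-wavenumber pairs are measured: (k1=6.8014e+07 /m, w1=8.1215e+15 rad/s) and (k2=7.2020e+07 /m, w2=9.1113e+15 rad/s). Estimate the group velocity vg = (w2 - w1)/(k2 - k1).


vg = (w2 - w1) / (k2 - k1)
= (9.1113e+15 - 8.1215e+15) / (7.2020e+07 - 6.8014e+07)
= 9.8980e+14 / 4.0060e+06
= 2.4708e+08 m/s

2.4708e+08


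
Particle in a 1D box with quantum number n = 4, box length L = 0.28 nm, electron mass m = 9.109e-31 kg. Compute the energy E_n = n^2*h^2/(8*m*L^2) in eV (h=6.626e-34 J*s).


E = n^2 * h^2 / (8 * m * L^2)
= 4^2 * (6.626e-34)^2 / (8 * 9.109e-31 * (0.28e-9)^2)
= 16 * 4.3904e-67 / (8 * 9.109e-31 * 7.8400e-20)
= 1.2295e-17 J
= 76.7509 eV

76.7509


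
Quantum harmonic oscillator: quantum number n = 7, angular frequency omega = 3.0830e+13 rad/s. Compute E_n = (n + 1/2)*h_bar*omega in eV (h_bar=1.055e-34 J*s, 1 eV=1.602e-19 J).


E = (n + 1/2) * h_bar * omega
= (7 + 0.5) * 1.055e-34 * 3.0830e+13
= 7.5 * 3.2526e-21
= 2.4394e-20 J
= 0.1523 eV

0.1523


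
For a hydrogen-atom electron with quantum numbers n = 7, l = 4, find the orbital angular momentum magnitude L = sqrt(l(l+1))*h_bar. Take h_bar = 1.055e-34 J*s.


L = sqrt(l*(l+1)) * h_bar
= sqrt(4 * 5) * 1.055e-34
= sqrt(20) * 1.055e-34
= 4.4721 * 1.055e-34
= 4.7181e-34 J*s

4.7181e-34


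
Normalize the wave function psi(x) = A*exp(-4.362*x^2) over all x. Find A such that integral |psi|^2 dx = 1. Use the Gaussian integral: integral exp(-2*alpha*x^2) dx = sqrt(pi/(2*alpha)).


integral |psi|^2 dx = A^2 * sqrt(pi/(2*alpha)) = 1
A^2 = sqrt(2*alpha/pi)
= sqrt(2 * 4.362 / pi)
= 1.666414
A = sqrt(1.666414)
= 1.2909

1.2909


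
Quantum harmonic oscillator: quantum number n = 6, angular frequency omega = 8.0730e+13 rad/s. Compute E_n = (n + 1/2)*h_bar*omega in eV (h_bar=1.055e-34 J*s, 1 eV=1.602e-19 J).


E = (n + 1/2) * h_bar * omega
= (6 + 0.5) * 1.055e-34 * 8.0730e+13
= 6.5 * 8.5170e-21
= 5.5361e-20 J
= 0.3456 eV

0.3456


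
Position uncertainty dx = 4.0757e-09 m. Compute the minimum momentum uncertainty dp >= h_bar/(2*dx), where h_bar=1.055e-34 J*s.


dp = h_bar / (2 * dx)
= 1.055e-34 / (2 * 4.0757e-09)
= 1.055e-34 / 8.1514e-09
= 1.2943e-26 kg*m/s

1.2943e-26


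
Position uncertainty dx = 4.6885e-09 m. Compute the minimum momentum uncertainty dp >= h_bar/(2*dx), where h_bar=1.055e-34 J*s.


dp = h_bar / (2 * dx)
= 1.055e-34 / (2 * 4.6885e-09)
= 1.055e-34 / 9.3770e-09
= 1.1251e-26 kg*m/s

1.1251e-26


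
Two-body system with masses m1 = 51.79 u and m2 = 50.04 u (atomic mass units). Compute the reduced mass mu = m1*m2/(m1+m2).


mu = m1 * m2 / (m1 + m2)
= 51.79 * 50.04 / (51.79 + 50.04)
= 2591.5716 / 101.83
= 25.45 u

25.45


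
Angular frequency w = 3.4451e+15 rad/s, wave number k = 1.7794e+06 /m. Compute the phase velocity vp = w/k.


vp = w / k
= 3.4451e+15 / 1.7794e+06
= 1.9361e+09 m/s

1.9361e+09


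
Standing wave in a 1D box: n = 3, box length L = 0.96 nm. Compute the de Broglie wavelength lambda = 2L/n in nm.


lambda = 2L / n
= 2 * 0.96 / 3
= 1.92 / 3
= 0.64 nm

0.64


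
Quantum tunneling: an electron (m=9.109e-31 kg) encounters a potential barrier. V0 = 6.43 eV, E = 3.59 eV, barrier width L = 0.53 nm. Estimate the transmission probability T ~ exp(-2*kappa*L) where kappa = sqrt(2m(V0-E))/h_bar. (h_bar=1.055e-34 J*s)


V0 - E = 2.84 eV = 4.5497e-19 J
kappa = sqrt(2 * m * (V0-E)) / h_bar
= sqrt(2 * 9.109e-31 * 4.5497e-19) / 1.055e-34
= 8.6296e+09 /m
2*kappa*L = 2 * 8.6296e+09 * 0.53e-9
= 9.1473
T = exp(-9.1473) = 1.065042e-04

1.065042e-04


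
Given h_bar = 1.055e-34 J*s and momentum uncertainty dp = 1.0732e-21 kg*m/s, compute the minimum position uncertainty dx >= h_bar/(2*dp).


dx = h_bar / (2 * dp)
= 1.055e-34 / (2 * 1.0732e-21)
= 1.055e-34 / 2.1464e-21
= 4.9152e-14 m

4.9152e-14


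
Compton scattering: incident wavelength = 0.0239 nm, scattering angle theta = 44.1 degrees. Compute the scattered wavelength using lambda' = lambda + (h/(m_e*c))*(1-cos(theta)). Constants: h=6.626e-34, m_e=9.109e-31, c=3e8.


Compton wavelength: h/(m_e*c) = 2.4247e-12 m
d_lambda = 2.4247e-12 * (1 - cos(44.1 deg))
= 2.4247e-12 * 0.281874
= 6.8346e-13 m = 0.000683 nm
lambda' = 0.0239 + 0.000683
= 0.024583 nm

0.024583


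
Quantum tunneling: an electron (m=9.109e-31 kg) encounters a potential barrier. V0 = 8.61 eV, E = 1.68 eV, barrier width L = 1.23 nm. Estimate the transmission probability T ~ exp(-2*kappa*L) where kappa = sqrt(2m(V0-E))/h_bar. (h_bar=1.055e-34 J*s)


V0 - E = 6.93 eV = 1.1102e-18 J
kappa = sqrt(2 * m * (V0-E)) / h_bar
= sqrt(2 * 9.109e-31 * 1.1102e-18) / 1.055e-34
= 1.3480e+10 /m
2*kappa*L = 2 * 1.3480e+10 * 1.23e-9
= 33.1612
T = exp(-33.1612) = 3.965088e-15

3.965088e-15


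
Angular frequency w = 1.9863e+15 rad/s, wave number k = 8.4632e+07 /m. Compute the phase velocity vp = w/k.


vp = w / k
= 1.9863e+15 / 8.4632e+07
= 2.3470e+07 m/s

2.3470e+07


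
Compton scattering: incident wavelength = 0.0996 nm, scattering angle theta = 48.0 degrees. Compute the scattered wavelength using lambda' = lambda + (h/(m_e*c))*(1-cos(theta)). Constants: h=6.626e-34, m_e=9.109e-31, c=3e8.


Compton wavelength: h/(m_e*c) = 2.4247e-12 m
d_lambda = 2.4247e-12 * (1 - cos(48.0 deg))
= 2.4247e-12 * 0.330869
= 8.0226e-13 m = 0.000802 nm
lambda' = 0.0996 + 0.000802
= 0.100402 nm

0.100402


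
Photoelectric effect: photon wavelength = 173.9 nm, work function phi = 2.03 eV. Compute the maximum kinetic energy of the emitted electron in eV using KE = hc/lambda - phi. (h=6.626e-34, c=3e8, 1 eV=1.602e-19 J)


E_photon = hc / lambda
= (6.626e-34)(3e8) / (173.9e-9)
= 1.1431e-18 J
= 7.1353 eV
KE = E_photon - phi
= 7.1353 - 2.03
= 5.1053 eV

5.1053


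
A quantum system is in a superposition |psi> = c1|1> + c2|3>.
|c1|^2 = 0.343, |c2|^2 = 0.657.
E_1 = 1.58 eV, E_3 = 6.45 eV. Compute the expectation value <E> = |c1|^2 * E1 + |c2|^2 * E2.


<E> = |c1|^2 * E1 + |c2|^2 * E2
= 0.343 * 1.58 + 0.657 * 6.45
= 0.5419 + 4.2377
= 4.7796 eV

4.7796


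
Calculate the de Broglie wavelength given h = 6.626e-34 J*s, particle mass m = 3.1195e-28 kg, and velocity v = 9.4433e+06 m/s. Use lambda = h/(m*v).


lambda = h / (m * v)
= 6.626e-34 / (3.1195e-28 * 9.4433e+06)
= 6.626e-34 / 2.9458e-21
= 2.2493e-13 m

2.2493e-13


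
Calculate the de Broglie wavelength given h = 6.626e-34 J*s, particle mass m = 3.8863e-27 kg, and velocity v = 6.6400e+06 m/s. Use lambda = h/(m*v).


lambda = h / (m * v)
= 6.626e-34 / (3.8863e-27 * 6.6400e+06)
= 6.626e-34 / 2.5805e-20
= 2.5677e-14 m

2.5677e-14


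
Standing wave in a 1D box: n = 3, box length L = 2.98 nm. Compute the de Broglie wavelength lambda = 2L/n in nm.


lambda = 2L / n
= 2 * 2.98 / 3
= 5.96 / 3
= 1.9867 nm

1.9867


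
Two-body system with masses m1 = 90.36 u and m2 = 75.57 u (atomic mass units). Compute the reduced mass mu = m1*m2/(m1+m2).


mu = m1 * m2 / (m1 + m2)
= 90.36 * 75.57 / (90.36 + 75.57)
= 6828.5052 / 165.93
= 41.1529 u

41.1529


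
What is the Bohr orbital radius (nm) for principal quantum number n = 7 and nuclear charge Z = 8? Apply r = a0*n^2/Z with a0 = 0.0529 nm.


r = a0 * n^2 / Z
= 0.0529 * 7^2 / 8
= 0.0529 * 49 / 8
= 0.324 nm

0.324


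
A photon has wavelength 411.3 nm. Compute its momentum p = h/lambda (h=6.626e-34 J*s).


p = h / lambda
= 6.626e-34 / (411.3e-9)
= 6.626e-34 / 4.1130e-07
= 1.6110e-27 kg*m/s

1.6110e-27


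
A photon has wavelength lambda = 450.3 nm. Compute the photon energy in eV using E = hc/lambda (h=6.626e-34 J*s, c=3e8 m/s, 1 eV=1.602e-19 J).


E = hc / lambda
= (6.626e-34)(3e8) / (450.3e-9)
= 1.9878e-25 / 4.5030e-07
= 4.4144e-19 J
Converting to eV: 4.4144e-19 / 1.602e-19
= 2.7555 eV

2.7555


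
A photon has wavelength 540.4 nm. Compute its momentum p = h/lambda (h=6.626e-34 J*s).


p = h / lambda
= 6.626e-34 / (540.4e-9)
= 6.626e-34 / 5.4040e-07
= 1.2261e-27 kg*m/s

1.2261e-27


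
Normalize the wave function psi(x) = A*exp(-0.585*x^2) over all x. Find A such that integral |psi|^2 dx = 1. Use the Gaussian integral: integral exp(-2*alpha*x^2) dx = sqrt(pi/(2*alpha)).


integral |psi|^2 dx = A^2 * sqrt(pi/(2*alpha)) = 1
A^2 = sqrt(2*alpha/pi)
= sqrt(2 * 0.585 / pi)
= 0.610264
A = sqrt(0.610264)
= 0.7812

0.7812


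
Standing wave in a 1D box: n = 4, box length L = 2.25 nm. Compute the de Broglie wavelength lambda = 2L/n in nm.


lambda = 2L / n
= 2 * 2.25 / 4
= 4.5 / 4
= 1.125 nm

1.125


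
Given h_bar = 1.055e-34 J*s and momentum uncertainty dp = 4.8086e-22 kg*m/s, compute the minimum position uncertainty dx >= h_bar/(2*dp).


dx = h_bar / (2 * dp)
= 1.055e-34 / (2 * 4.8086e-22)
= 1.055e-34 / 9.6172e-22
= 1.0970e-13 m

1.0970e-13


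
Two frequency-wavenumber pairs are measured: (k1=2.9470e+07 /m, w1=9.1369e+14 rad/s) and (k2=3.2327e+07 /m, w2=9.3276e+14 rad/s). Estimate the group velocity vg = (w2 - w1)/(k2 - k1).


vg = (w2 - w1) / (k2 - k1)
= (9.3276e+14 - 9.1369e+14) / (3.2327e+07 - 2.9470e+07)
= 1.9070e+13 / 2.8570e+06
= 6.6748e+06 m/s

6.6748e+06


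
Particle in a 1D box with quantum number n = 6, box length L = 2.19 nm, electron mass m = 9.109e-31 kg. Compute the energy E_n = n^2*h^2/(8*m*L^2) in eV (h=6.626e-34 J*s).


E = n^2 * h^2 / (8 * m * L^2)
= 6^2 * (6.626e-34)^2 / (8 * 9.109e-31 * (2.19e-9)^2)
= 36 * 4.3904e-67 / (8 * 9.109e-31 * 4.7961e-18)
= 4.5223e-19 J
= 2.8229 eV

2.8229


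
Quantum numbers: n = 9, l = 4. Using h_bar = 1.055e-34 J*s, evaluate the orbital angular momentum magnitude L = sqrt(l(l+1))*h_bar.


L = sqrt(l*(l+1)) * h_bar
= sqrt(4 * 5) * 1.055e-34
= sqrt(20) * 1.055e-34
= 4.4721 * 1.055e-34
= 4.7181e-34 J*s

4.7181e-34


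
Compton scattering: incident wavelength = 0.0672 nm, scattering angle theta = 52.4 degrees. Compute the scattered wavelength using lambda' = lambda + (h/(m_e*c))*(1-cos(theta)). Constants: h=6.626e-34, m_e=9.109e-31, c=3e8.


Compton wavelength: h/(m_e*c) = 2.4247e-12 m
d_lambda = 2.4247e-12 * (1 - cos(52.4 deg))
= 2.4247e-12 * 0.389855
= 9.4528e-13 m = 0.000945 nm
lambda' = 0.0672 + 0.000945
= 0.068145 nm

0.068145


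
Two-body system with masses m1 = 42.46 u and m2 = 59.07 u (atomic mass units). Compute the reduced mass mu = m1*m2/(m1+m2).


mu = m1 * m2 / (m1 + m2)
= 42.46 * 59.07 / (42.46 + 59.07)
= 2508.1122 / 101.53
= 24.7032 u

24.7032


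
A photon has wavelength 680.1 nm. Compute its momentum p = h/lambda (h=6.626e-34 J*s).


p = h / lambda
= 6.626e-34 / (680.1e-9)
= 6.626e-34 / 6.8010e-07
= 9.7427e-28 kg*m/s

9.7427e-28


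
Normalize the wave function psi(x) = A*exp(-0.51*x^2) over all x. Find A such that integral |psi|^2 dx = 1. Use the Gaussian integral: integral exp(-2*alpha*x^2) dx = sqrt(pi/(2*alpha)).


integral |psi|^2 dx = A^2 * sqrt(pi/(2*alpha)) = 1
A^2 = sqrt(2*alpha/pi)
= sqrt(2 * 0.51 / pi)
= 0.569804
A = sqrt(0.569804)
= 0.7549

0.7549


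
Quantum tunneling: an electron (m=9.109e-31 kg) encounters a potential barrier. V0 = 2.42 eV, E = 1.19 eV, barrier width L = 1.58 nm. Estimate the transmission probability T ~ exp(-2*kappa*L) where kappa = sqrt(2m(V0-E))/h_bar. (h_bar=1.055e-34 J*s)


V0 - E = 1.23 eV = 1.9705e-19 J
kappa = sqrt(2 * m * (V0-E)) / h_bar
= sqrt(2 * 9.109e-31 * 1.9705e-19) / 1.055e-34
= 5.6791e+09 /m
2*kappa*L = 2 * 5.6791e+09 * 1.58e-9
= 17.946
T = exp(-17.946) = 1.607427e-08

1.607427e-08


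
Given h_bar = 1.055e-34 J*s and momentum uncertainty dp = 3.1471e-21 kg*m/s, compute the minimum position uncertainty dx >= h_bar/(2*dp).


dx = h_bar / (2 * dp)
= 1.055e-34 / (2 * 3.1471e-21)
= 1.055e-34 / 6.2942e-21
= 1.6761e-14 m

1.6761e-14


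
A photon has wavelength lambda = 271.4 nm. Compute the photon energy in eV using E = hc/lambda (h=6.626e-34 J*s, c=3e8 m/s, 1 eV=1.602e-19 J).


E = hc / lambda
= (6.626e-34)(3e8) / (271.4e-9)
= 1.9878e-25 / 2.7140e-07
= 7.3242e-19 J
Converting to eV: 7.3242e-19 / 1.602e-19
= 4.5719 eV

4.5719


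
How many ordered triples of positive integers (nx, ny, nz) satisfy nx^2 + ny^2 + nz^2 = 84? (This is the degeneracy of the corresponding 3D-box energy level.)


Enumerate all (nx, ny, nz) with nx^2 + ny^2 + nz^2 = 84:
(2,4,8)
(2,8,4)
(4,2,8)
(4,8,2)
(8,2,4)
(8,4,2)
Total degeneracy = 6

6


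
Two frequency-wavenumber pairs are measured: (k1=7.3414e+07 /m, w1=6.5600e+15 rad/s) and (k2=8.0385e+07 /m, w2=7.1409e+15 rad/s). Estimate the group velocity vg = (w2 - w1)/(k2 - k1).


vg = (w2 - w1) / (k2 - k1)
= (7.1409e+15 - 6.5600e+15) / (8.0385e+07 - 7.3414e+07)
= 5.8090e+14 / 6.9710e+06
= 8.3331e+07 m/s

8.3331e+07


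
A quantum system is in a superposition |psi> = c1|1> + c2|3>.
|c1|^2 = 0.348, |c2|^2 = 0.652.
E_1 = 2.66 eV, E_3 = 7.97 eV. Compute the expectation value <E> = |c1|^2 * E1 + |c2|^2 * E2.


<E> = |c1|^2 * E1 + |c2|^2 * E2
= 0.348 * 2.66 + 0.652 * 7.97
= 0.9257 + 5.1964
= 6.1221 eV

6.1221


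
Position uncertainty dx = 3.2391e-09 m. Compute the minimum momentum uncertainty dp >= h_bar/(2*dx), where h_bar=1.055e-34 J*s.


dp = h_bar / (2 * dx)
= 1.055e-34 / (2 * 3.2391e-09)
= 1.055e-34 / 6.4782e-09
= 1.6285e-26 kg*m/s

1.6285e-26


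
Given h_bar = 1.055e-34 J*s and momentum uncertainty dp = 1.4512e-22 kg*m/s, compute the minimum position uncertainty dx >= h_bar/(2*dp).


dx = h_bar / (2 * dp)
= 1.055e-34 / (2 * 1.4512e-22)
= 1.055e-34 / 2.9024e-22
= 3.6349e-13 m

3.6349e-13


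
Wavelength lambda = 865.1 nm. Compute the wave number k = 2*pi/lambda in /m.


k = 2 * pi / lambda
= 6.2832 / (865.1e-9)
= 6.2832 / 8.6510e-07
= 7.2630e+06 /m

7.2630e+06


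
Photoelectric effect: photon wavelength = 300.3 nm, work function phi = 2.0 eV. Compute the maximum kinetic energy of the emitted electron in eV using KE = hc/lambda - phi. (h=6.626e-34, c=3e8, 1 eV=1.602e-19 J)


E_photon = hc / lambda
= (6.626e-34)(3e8) / (300.3e-9)
= 6.6194e-19 J
= 4.1319 eV
KE = E_photon - phi
= 4.1319 - 2.0
= 2.1319 eV

2.1319


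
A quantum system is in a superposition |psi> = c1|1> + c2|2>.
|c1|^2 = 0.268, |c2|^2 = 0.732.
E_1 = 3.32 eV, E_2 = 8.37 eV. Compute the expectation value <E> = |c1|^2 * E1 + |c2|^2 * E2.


<E> = |c1|^2 * E1 + |c2|^2 * E2
= 0.268 * 3.32 + 0.732 * 8.37
= 0.8898 + 6.1268
= 7.0166 eV

7.0166


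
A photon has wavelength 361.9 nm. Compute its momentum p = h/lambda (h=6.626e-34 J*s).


p = h / lambda
= 6.626e-34 / (361.9e-9)
= 6.626e-34 / 3.6190e-07
= 1.8309e-27 kg*m/s

1.8309e-27


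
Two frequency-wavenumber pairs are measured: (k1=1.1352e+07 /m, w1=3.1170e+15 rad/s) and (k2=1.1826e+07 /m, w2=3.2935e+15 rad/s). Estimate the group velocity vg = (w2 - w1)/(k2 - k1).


vg = (w2 - w1) / (k2 - k1)
= (3.2935e+15 - 3.1170e+15) / (1.1826e+07 - 1.1352e+07)
= 1.7650e+14 / 4.7400e+05
= 3.7236e+08 m/s

3.7236e+08


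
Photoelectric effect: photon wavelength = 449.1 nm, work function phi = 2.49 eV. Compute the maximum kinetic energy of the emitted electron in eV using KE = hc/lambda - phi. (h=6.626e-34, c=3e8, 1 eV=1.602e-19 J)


E_photon = hc / lambda
= (6.626e-34)(3e8) / (449.1e-9)
= 4.4262e-19 J
= 2.7629 eV
KE = E_photon - phi
= 2.7629 - 2.49
= 0.2729 eV

0.2729


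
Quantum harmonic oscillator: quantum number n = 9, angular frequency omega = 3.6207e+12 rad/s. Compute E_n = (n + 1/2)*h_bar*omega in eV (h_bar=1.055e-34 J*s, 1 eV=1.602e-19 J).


E = (n + 1/2) * h_bar * omega
= (9 + 0.5) * 1.055e-34 * 3.6207e+12
= 9.5 * 3.8198e-22
= 3.6288e-21 J
= 0.0227 eV

0.0227


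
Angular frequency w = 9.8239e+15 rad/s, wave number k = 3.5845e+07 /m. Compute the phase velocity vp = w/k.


vp = w / k
= 9.8239e+15 / 3.5845e+07
= 2.7407e+08 m/s

2.7407e+08


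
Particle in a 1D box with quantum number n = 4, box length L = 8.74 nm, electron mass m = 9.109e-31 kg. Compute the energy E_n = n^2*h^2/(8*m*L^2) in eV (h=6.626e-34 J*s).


E = n^2 * h^2 / (8 * m * L^2)
= 4^2 * (6.626e-34)^2 / (8 * 9.109e-31 * (8.74e-9)^2)
= 16 * 4.3904e-67 / (8 * 9.109e-31 * 7.6388e-17)
= 1.2619e-20 J
= 0.0788 eV

0.0788


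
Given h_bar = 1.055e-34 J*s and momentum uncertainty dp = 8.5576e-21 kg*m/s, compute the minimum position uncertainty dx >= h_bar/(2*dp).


dx = h_bar / (2 * dp)
= 1.055e-34 / (2 * 8.5576e-21)
= 1.055e-34 / 1.7115e-20
= 6.1641e-15 m

6.1641e-15


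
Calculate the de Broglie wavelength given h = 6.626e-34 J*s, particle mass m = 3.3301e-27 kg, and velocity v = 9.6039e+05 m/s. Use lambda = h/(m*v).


lambda = h / (m * v)
= 6.626e-34 / (3.3301e-27 * 9.6039e+05)
= 6.626e-34 / 3.1982e-21
= 2.0718e-13 m

2.0718e-13


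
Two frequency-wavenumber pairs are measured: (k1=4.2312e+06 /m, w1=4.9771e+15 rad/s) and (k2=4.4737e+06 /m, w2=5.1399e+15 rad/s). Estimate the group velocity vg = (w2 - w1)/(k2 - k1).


vg = (w2 - w1) / (k2 - k1)
= (5.1399e+15 - 4.9771e+15) / (4.4737e+06 - 4.2312e+06)
= 1.6280e+14 / 2.4250e+05
= 6.7134e+08 m/s

6.7134e+08


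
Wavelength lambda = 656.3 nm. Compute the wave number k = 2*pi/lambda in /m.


k = 2 * pi / lambda
= 6.2832 / (656.3e-9)
= 6.2832 / 6.5630e-07
= 9.5736e+06 /m

9.5736e+06


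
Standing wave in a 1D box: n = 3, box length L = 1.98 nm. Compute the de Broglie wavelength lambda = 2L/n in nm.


lambda = 2L / n
= 2 * 1.98 / 3
= 3.96 / 3
= 1.32 nm

1.32


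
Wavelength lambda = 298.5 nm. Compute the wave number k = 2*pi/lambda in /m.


k = 2 * pi / lambda
= 6.2832 / (298.5e-9)
= 6.2832 / 2.9850e-07
= 2.1049e+07 /m

2.1049e+07


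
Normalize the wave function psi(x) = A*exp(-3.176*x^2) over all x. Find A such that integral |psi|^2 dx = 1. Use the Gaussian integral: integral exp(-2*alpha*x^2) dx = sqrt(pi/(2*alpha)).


integral |psi|^2 dx = A^2 * sqrt(pi/(2*alpha)) = 1
A^2 = sqrt(2*alpha/pi)
= sqrt(2 * 3.176 / pi)
= 1.421937
A = sqrt(1.421937)
= 1.1924

1.1924


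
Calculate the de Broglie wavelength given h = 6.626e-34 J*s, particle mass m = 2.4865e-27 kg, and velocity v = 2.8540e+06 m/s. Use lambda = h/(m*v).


lambda = h / (m * v)
= 6.626e-34 / (2.4865e-27 * 2.8540e+06)
= 6.626e-34 / 7.0965e-21
= 9.3370e-14 m

9.3370e-14


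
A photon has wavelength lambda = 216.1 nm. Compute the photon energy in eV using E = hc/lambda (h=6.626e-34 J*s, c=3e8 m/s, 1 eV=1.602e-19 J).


E = hc / lambda
= (6.626e-34)(3e8) / (216.1e-9)
= 1.9878e-25 / 2.1610e-07
= 9.1985e-19 J
Converting to eV: 9.1985e-19 / 1.602e-19
= 5.7419 eV

5.7419


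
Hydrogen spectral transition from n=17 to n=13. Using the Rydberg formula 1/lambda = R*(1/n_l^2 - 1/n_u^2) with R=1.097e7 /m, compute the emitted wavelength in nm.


1/lambda = R * (1/n_l^2 - 1/n_u^2)
= 1.097e7 * (1/13^2 - 1/17^2)
= 1.097e7 * (0.005917 - 0.00346)
= 1.097e7 * 0.002457
= 2.6953e+04 /m
lambda = 1 / 2.6953e+04 = 37101.9447 nm

37101.9447


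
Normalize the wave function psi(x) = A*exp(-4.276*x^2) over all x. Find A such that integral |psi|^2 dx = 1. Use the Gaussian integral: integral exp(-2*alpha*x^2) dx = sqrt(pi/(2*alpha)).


integral |psi|^2 dx = A^2 * sqrt(pi/(2*alpha)) = 1
A^2 = sqrt(2*alpha/pi)
= sqrt(2 * 4.276 / pi)
= 1.649905
A = sqrt(1.649905)
= 1.2845

1.2845


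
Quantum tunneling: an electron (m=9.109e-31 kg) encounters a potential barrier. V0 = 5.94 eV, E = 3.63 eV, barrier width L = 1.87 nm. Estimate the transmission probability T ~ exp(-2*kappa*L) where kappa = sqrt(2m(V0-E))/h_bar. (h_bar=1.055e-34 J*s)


V0 - E = 2.31 eV = 3.7006e-19 J
kappa = sqrt(2 * m * (V0-E)) / h_bar
= sqrt(2 * 9.109e-31 * 3.7006e-19) / 1.055e-34
= 7.7828e+09 /m
2*kappa*L = 2 * 7.7828e+09 * 1.87e-9
= 29.1076
T = exp(-29.1076) = 2.284126e-13

2.284126e-13


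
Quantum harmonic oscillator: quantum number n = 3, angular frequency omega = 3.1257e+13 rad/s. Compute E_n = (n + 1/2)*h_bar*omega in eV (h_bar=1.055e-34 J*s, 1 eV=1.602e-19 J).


E = (n + 1/2) * h_bar * omega
= (3 + 0.5) * 1.055e-34 * 3.1257e+13
= 3.5 * 3.2976e-21
= 1.1542e-20 J
= 0.072 eV

0.072


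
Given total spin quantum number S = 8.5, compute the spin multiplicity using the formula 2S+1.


Spin multiplicity = 2S + 1
= 2 * 8.5 + 1
= 17.0 + 1
= 18

18


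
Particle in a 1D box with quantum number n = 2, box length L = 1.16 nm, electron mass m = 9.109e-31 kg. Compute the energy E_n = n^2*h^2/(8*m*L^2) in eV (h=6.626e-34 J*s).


E = n^2 * h^2 / (8 * m * L^2)
= 2^2 * (6.626e-34)^2 / (8 * 9.109e-31 * (1.16e-9)^2)
= 4 * 4.3904e-67 / (8 * 9.109e-31 * 1.3456e-18)
= 1.7910e-19 J
= 1.118 eV

1.118


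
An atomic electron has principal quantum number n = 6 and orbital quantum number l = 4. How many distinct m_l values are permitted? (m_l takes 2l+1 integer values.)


m_l ranges from -l to +l in integer steps
So m_l goes from -4 to +4
Count = 2l + 1 = 2*4 + 1
= 9

9


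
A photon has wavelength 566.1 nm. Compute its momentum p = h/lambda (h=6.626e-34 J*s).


p = h / lambda
= 6.626e-34 / (566.1e-9)
= 6.626e-34 / 5.6610e-07
= 1.1705e-27 kg*m/s

1.1705e-27


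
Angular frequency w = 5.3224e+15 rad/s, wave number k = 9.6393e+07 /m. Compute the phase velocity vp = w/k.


vp = w / k
= 5.3224e+15 / 9.6393e+07
= 5.5216e+07 m/s

5.5216e+07


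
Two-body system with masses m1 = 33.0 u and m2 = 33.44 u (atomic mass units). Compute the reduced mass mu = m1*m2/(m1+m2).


mu = m1 * m2 / (m1 + m2)
= 33.0 * 33.44 / (33.0 + 33.44)
= 1103.52 / 66.44
= 16.6093 u

16.6093


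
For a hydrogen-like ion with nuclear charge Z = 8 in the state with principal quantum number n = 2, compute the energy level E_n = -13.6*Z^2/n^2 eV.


E_n = -13.6 * Z^2 / n^2
= -13.6 * 8^2 / 2^2
= -13.6 * 64 / 4
= -217.6 eV

-217.6


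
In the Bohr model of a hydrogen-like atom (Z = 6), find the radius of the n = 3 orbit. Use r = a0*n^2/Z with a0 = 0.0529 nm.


r = a0 * n^2 / Z
= 0.0529 * 3^2 / 6
= 0.0529 * 9 / 6
= 0.0794 nm

0.0794


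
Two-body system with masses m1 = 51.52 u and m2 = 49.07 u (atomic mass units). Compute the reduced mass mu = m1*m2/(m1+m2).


mu = m1 * m2 / (m1 + m2)
= 51.52 * 49.07 / (51.52 + 49.07)
= 2528.0864 / 100.59
= 25.1326 u

25.1326


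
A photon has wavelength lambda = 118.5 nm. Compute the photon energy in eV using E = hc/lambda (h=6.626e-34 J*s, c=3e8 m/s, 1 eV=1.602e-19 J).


E = hc / lambda
= (6.626e-34)(3e8) / (118.5e-9)
= 1.9878e-25 / 1.1850e-07
= 1.6775e-18 J
Converting to eV: 1.6775e-18 / 1.602e-19
= 10.4711 eV

10.4711


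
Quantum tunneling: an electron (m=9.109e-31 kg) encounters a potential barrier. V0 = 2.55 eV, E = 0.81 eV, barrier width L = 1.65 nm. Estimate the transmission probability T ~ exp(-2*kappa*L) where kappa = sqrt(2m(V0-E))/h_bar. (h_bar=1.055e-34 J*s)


V0 - E = 1.74 eV = 2.7875e-19 J
kappa = sqrt(2 * m * (V0-E)) / h_bar
= sqrt(2 * 9.109e-31 * 2.7875e-19) / 1.055e-34
= 6.7547e+09 /m
2*kappa*L = 2 * 6.7547e+09 * 1.65e-9
= 22.2904
T = exp(-22.2904) = 2.086439e-10

2.086439e-10


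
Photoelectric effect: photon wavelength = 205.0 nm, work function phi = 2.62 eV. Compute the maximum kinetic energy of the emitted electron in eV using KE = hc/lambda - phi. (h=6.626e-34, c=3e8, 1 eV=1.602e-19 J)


E_photon = hc / lambda
= (6.626e-34)(3e8) / (205.0e-9)
= 9.6966e-19 J
= 6.0528 eV
KE = E_photon - phi
= 6.0528 - 2.62
= 3.4328 eV

3.4328


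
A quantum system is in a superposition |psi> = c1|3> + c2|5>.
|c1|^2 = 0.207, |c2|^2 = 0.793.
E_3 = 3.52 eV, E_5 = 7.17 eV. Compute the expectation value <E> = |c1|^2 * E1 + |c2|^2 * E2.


<E> = |c1|^2 * E1 + |c2|^2 * E2
= 0.207 * 3.52 + 0.793 * 7.17
= 0.7286 + 5.6858
= 6.4145 eV

6.4145


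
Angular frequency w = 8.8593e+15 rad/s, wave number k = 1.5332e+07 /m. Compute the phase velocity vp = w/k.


vp = w / k
= 8.8593e+15 / 1.5332e+07
= 5.7783e+08 m/s

5.7783e+08


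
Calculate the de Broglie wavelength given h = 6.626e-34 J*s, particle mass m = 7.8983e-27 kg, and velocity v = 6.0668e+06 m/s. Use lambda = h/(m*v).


lambda = h / (m * v)
= 6.626e-34 / (7.8983e-27 * 6.0668e+06)
= 6.626e-34 / 4.7917e-20
= 1.3828e-14 m

1.3828e-14


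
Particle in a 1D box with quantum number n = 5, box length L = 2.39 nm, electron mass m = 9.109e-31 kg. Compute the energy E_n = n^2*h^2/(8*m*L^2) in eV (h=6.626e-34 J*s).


E = n^2 * h^2 / (8 * m * L^2)
= 5^2 * (6.626e-34)^2 / (8 * 9.109e-31 * (2.39e-9)^2)
= 25 * 4.3904e-67 / (8 * 9.109e-31 * 5.7121e-18)
= 2.6369e-19 J
= 1.646 eV

1.646


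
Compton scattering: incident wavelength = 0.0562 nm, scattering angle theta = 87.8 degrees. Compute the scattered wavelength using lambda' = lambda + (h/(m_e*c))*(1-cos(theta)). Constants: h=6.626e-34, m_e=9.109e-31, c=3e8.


Compton wavelength: h/(m_e*c) = 2.4247e-12 m
d_lambda = 2.4247e-12 * (1 - cos(87.8 deg))
= 2.4247e-12 * 0.961612
= 2.3316e-12 m = 0.002332 nm
lambda' = 0.0562 + 0.002332
= 0.058532 nm

0.058532


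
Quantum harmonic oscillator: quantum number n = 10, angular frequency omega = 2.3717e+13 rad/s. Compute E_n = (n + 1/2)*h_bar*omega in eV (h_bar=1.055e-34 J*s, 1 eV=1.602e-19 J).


E = (n + 1/2) * h_bar * omega
= (10 + 0.5) * 1.055e-34 * 2.3717e+13
= 10.5 * 2.5021e-21
= 2.6273e-20 J
= 0.164 eV

0.164


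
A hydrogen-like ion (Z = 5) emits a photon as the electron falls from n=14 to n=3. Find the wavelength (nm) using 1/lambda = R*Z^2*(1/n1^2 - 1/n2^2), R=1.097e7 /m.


1/lambda = R * Z^2 * (1/n1^2 - 1/n2^2)
= 1.097e7 * 5^2 * (1/3^2 - 1/14^2)
= 1.097e7 * 25 * (0.111111 - 0.005102)
= 2.9073e+07 /m
lambda = 1 / 2.9073e+07
= 34.3962 nm

34.3962


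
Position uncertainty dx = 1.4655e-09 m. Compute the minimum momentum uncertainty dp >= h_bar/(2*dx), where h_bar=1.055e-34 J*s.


dp = h_bar / (2 * dx)
= 1.055e-34 / (2 * 1.4655e-09)
= 1.055e-34 / 2.9310e-09
= 3.5995e-26 kg*m/s

3.5995e-26


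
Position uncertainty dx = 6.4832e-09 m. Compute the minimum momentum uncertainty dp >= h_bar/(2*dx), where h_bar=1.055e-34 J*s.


dp = h_bar / (2 * dx)
= 1.055e-34 / (2 * 6.4832e-09)
= 1.055e-34 / 1.2966e-08
= 8.1364e-27 kg*m/s

8.1364e-27


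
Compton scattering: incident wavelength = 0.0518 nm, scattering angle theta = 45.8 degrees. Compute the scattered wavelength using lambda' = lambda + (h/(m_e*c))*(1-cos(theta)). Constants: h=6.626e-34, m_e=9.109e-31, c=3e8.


Compton wavelength: h/(m_e*c) = 2.4247e-12 m
d_lambda = 2.4247e-12 * (1 - cos(45.8 deg))
= 2.4247e-12 * 0.302835
= 7.3429e-13 m = 0.000734 nm
lambda' = 0.0518 + 0.000734
= 0.052534 nm

0.052534


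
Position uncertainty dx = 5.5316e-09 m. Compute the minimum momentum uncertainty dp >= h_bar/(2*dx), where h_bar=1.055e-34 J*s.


dp = h_bar / (2 * dx)
= 1.055e-34 / (2 * 5.5316e-09)
= 1.055e-34 / 1.1063e-08
= 9.5361e-27 kg*m/s

9.5361e-27


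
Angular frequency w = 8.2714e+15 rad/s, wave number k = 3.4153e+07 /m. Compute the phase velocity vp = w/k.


vp = w / k
= 8.2714e+15 / 3.4153e+07
= 2.4219e+08 m/s

2.4219e+08


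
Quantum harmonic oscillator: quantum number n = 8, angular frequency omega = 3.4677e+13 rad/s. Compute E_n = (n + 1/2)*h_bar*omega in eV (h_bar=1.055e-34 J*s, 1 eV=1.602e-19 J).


E = (n + 1/2) * h_bar * omega
= (8 + 0.5) * 1.055e-34 * 3.4677e+13
= 8.5 * 3.6584e-21
= 3.1097e-20 J
= 0.1941 eV

0.1941


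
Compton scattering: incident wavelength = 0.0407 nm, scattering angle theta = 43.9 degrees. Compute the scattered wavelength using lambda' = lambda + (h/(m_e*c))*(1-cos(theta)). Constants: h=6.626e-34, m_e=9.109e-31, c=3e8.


Compton wavelength: h/(m_e*c) = 2.4247e-12 m
d_lambda = 2.4247e-12 * (1 - cos(43.9 deg))
= 2.4247e-12 * 0.279449
= 6.7758e-13 m = 0.000678 nm
lambda' = 0.0407 + 0.000678
= 0.041378 nm

0.041378


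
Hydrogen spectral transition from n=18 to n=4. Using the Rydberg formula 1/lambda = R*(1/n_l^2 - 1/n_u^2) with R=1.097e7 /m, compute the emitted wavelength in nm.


1/lambda = R * (1/n_l^2 - 1/n_u^2)
= 1.097e7 * (1/4^2 - 1/18^2)
= 1.097e7 * (0.0625 - 0.003086)
= 1.097e7 * 0.059414
= 6.5177e+05 /m
lambda = 1 / 6.5177e+05 = 1534.2907 nm

1534.2907


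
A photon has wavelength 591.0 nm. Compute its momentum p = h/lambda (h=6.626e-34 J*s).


p = h / lambda
= 6.626e-34 / (591.0e-9)
= 6.626e-34 / 5.9100e-07
= 1.1212e-27 kg*m/s

1.1212e-27


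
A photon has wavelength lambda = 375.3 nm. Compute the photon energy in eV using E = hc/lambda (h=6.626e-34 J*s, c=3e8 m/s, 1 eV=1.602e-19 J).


E = hc / lambda
= (6.626e-34)(3e8) / (375.3e-9)
= 1.9878e-25 / 3.7530e-07
= 5.2966e-19 J
Converting to eV: 5.2966e-19 / 1.602e-19
= 3.3062 eV

3.3062
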